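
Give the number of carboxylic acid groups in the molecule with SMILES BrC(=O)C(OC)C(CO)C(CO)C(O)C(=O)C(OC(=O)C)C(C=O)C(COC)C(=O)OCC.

–C(=O)Br: carbonyl C bonded to C and to a halogen → acyl halide (not alkyl halide).
pendant –OCH3: C–O–C with sp³ C, no adjacent C=O → ether.
pendant –CH2OH on an sp³ backbone C → alcohol.
pendant –CH2OH on an sp³ backbone C → alcohol.
–OH on an sp³ carbon → alcohol (secondary).
–C(=O)– with carbon on both sides → ketone.
pendant –OC(=O)CH3: an acyloxy group → ester.
pendant –CHO: carbonyl C bonded to C and H → aldehyde.
pendant –CH2OCH3: C–O–C linkage → ether.
–C(=O)OCH2CH3: carbonyl C bonded to C and to –OEt → ester.
No segment is a carboxylic acid: CH(CH2OH) is alcohol, not carboxylic acid; CH(CH2OH) is alcohol, not carboxylic acid; CH(OH) is alcohol, not carboxylic acid. → 0.

0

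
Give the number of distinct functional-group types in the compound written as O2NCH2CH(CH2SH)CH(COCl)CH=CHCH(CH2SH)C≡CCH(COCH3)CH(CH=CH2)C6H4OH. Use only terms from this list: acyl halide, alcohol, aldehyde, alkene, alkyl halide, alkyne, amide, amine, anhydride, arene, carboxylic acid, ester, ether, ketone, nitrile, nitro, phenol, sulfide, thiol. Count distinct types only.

8

Working along the chain:
  O2NCH2: –NO2 on carbon → nitro group.
  CH(CH2SH): pendant –CH2SH → thiol.
  CH(COCl): pendant –C(=O)X: carbonyl C bonded to C and halogen → acyl halide.
  CH=CH: C=C double bond → alkene.
  CH(CH2SH): pendant –CH2SH → thiol.
  C≡C: C≡C triple bond → alkyne.
  CH(COCH3): pendant –COCH3: carbonyl C bonded to two carbons → ketone.
  CH(CH=CH2): pendant –CH=CH2: C=C double bond → alkene.
  C6H4OH: –OH attached directly to an aromatic ring → phenol (not alcohol); the ring itself is an arene.
Distinct types present: acyl halide, alkene, alkyne, arene, ketone, nitro, phenol, thiol.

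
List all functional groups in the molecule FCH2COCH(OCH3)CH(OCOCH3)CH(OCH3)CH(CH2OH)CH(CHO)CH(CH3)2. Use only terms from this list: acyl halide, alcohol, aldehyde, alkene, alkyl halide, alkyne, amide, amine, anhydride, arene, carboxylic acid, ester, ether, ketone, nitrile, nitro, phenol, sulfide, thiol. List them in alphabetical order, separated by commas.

alcohol, aldehyde, alkyl halide, ester, ether, ketone

halogen on an sp³ carbon → alkyl halide.
–C(=O)– with carbon on both sides → ketone.
pendant –OCH3: C–O–C with sp³ C, no adjacent C=O → ether.
pendant –OC(=O)CH3: an acyloxy group → ester.
pendant –OCH3: C–O–C with sp³ C, no adjacent C=O → ether.
pendant –CH2OH on an sp³ backbone C → alcohol.
pendant –CHO: carbonyl C bonded to C and H → aldehyde.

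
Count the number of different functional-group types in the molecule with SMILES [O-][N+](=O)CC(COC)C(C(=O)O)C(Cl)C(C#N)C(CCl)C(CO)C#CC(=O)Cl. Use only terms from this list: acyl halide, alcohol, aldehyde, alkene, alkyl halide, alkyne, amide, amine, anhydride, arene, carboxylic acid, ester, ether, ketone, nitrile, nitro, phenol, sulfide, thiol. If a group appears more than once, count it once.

–NO2 on carbon → nitro group.
pendant –CH2OCH3: C–O–C linkage → ether.
pendant –COOH: carbonyl C bonded to C and –OH → carboxylic acid.
halogen on an sp³ carbon → alkyl halide.
pendant –C≡N: nitrile.
pendant –CH2X: halogen on sp³ carbon → alkyl halide.
pendant –CH2OH on an sp³ backbone C → alcohol.
C≡C triple bond → alkyne.
–C(=O)Cl: carbonyl C bonded to C and to a halogen → acyl halide (not alkyl halide).
Distinct types present: acyl halide, alcohol, alkyl halide, alkyne, carboxylic acid, ether, nitrile, nitro.

8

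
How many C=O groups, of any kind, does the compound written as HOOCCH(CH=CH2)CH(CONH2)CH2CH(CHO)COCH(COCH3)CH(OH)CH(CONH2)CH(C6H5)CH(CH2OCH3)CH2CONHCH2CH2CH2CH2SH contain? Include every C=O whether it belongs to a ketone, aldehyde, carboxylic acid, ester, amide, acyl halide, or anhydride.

HOOC: carboxylic acid, 1 C=O (running total 1).
CH(CONH2): amide, 1 C=O (running total 2).
CH(CHO): aldehyde, 1 C=O (running total 3).
CO: ketone, 1 C=O (running total 4).
CH(COCH3): ketone, 1 C=O (running total 5).
CH(CONH2): amide, 1 C=O (running total 6).
CH2CONHCH2: amide, 1 C=O (running total 7).

7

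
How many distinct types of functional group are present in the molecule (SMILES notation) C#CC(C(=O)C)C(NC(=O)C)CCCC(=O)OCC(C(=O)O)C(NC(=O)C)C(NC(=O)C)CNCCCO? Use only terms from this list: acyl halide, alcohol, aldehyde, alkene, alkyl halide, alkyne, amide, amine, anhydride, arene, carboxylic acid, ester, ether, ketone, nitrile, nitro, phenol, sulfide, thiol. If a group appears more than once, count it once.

Working along the chain:
  HC≡C: C≡C triple bond → alkyne.
  CH(COCH3): pendant –COCH3: carbonyl C bonded to two carbons → ketone.
  CH(NHCOCH3): pendant –NHC(=O)CH3: N bonded to a carbonyl → amide (not amine).
  CH2COOCH2: –C(=O)–O–C with C on the carbonyl side → ester.
  CH(COOH): pendant –COOH: carbonyl C bonded to C and –OH → carboxylic acid.
  CH(NHCOCH3): pendant –NHC(=O)CH3: N bonded to a carbonyl → amide (not amine).
  CH(NHCOCH3): pendant –NHC(=O)CH3: N bonded to a carbonyl → amide (not amine).
  CH2NHCH2: C–N–C with sp³ carbons and no adjacent C=O → amine (secondary).
  CH2OH: –OH on an sp³ carbon → alcohol.
Distinct types present: alcohol, alkyne, amide, amine, carboxylic acid, ester, ketone.

7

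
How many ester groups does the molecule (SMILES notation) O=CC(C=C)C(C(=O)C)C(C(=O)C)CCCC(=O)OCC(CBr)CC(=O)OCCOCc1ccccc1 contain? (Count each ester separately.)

2

Taking each segment in turn:
  OHC: terminal –CHO: carbonyl C bonded to H and C → aldehyde.
  CH(CH=CH2): pendant –CH=CH2: C=C double bond → alkene.
  CH(COCH3): pendant –COCH3: carbonyl C bonded to two carbons → ketone.
  CH(COCH3): pendant –COCH3: carbonyl C bonded to two carbons → ketone.
  CH2COOCH2: –C(=O)–O–C with C on the carbonyl side → ester.
  CH(CH2Br): pendant –CH2X: halogen on sp³ carbon → alkyl halide.
  CH2COOCH2: –C(=O)–O–C with C on the carbonyl side → ester.
  CH2OCH2: C–O–C with sp³ carbons on both sides and no adjacent C=O → ether.
  C6H5: –C6H5 phenyl ring → arene.
Ester appears at: CH2COOCH2, CH2COOCH2 → 2.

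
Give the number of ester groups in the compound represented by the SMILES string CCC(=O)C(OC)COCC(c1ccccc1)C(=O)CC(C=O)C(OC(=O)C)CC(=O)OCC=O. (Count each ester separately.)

2

Working along the chain:
  CO: –C(=O)– with carbon on both sides → ketone.
  CH(OCH3): pendant –OCH3: C–O–C with sp³ C, no adjacent C=O → ether.
  CH2OCH2: C–O–C with sp³ carbons on both sides and no adjacent C=O → ether.
  CH(C6H5): pendant –C6H5: benzene ring → arene.
  CO: –C(=O)– with carbon on both sides → ketone.
  CH(CHO): pendant –CHO: carbonyl C bonded to C and H → aldehyde.
  CH(OCOCH3): pendant –OC(=O)CH3: an acyloxy group → ester.
  CH2COOCH2: –C(=O)–O–C with C on the carbonyl side → ester.
  CHO: terminal –CHO: carbonyl C bonded to H and C → aldehyde.
Ester appears at: CH(OCOCH3), CH2COOCH2 → 2.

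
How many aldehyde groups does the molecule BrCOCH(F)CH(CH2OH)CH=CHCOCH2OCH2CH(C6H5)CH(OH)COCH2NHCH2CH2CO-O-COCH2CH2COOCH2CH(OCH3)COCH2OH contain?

Taking each segment in turn:
  BrCO: –C(=O)Br: carbonyl C bonded to C and to a halogen → acyl halide (not alkyl halide).
  CH(F): halogen on an sp³ carbon → alkyl halide.
  CH(CH2OH): pendant –CH2OH on an sp³ backbone C → alcohol.
  CH=CH: C=C double bond → alkene.
  CO: –C(=O)– with carbon on both sides → ketone.
  CH2OCH2: C–O–C with sp³ carbons on both sides and no adjacent C=O → ether.
  CH(C6H5): pendant –C6H5: benzene ring → arene.
  CH(OH): –OH on an sp³ carbon → alcohol (secondary).
  CO: –C(=O)– with carbon on both sides → ketone.
  CH2NHCH2: C–N–C with sp³ carbons and no adjacent C=O → amine (secondary).
  CH2CO-O-COCH2: two acyl groups sharing one oxygen, –C(=O)–O–C(=O)– → anhydride.
  CH2COOCH2: –C(=O)–O–C with C on the carbonyl side → ester.
  CH(OCH3): pendant –OCH3: C–O–C with sp³ C, no adjacent C=O → ether.
  CO: –C(=O)– with carbon on both sides → ketone.
  CH2OH: –OH on an sp³ carbon → alcohol.
No segment is a aldehyde: BrCO is acyl halide, not aldehyde; CO is ketone, not aldehyde; CO is ketone, not aldehyde. → 0.

0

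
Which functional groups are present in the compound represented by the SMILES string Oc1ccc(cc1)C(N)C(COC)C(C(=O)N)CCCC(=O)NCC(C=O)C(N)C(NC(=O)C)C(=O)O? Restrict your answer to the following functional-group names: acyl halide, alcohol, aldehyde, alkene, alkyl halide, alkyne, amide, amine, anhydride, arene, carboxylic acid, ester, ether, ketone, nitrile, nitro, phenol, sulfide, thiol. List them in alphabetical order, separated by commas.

–OH attached directly to an aromatic ring → phenol (not alcohol); the ring itself is an arene.
–NH2 on an sp³ carbon with no adjacent C=O → amine.
pendant –CH2OCH3: C–O–C linkage → ether.
pendant –CONH2: carbonyl C bonded to C and N → amide.
–C(=O)–N– linkage → amide (the N is not an amine).
pendant –CHO: carbonyl C bonded to C and H → aldehyde.
–NH2 on an sp³ carbon with no adjacent C=O → amine.
pendant –NHC(=O)CH3: N bonded to a carbonyl → amide (not amine).
–COOH: carbonyl C bonded to –OH and C → carboxylic acid (the –OH is not a separate alcohol).

aldehyde, amide, amine, arene, carboxylic acid, ether, phenol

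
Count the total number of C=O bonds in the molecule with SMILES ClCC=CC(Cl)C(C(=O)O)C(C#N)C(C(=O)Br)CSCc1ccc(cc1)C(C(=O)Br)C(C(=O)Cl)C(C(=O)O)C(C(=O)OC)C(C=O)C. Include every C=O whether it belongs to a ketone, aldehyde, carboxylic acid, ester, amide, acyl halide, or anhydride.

CH(COOH): carboxylic acid, 1 C=O (running total 1).
CH(COBr): acyl halide, 1 C=O (running total 2).
CH(COBr): acyl halide, 1 C=O (running total 3).
CH(COCl): acyl halide, 1 C=O (running total 4).
CH(COOH): carboxylic acid, 1 C=O (running total 5).
CH(COOCH3): ester, 1 C=O (running total 6).
CH(CHO): aldehyde, 1 C=O (running total 7).

7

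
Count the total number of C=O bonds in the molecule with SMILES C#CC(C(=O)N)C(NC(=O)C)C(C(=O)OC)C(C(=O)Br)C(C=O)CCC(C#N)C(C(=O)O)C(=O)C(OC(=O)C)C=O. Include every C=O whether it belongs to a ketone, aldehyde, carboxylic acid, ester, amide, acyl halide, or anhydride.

9

CH(CONH2): amide, 1 C=O (running total 1).
CH(NHCOCH3): amide, 1 C=O (running total 2).
CH(COOCH3): ester, 1 C=O (running total 3).
CH(COBr): acyl halide, 1 C=O (running total 4).
CH(CHO): aldehyde, 1 C=O (running total 5).
CH(COOH): carboxylic acid, 1 C=O (running total 6).
CO: ketone, 1 C=O (running total 7).
CH(OCOCH3): ester, 1 C=O (running total 8).
CHO: aldehyde, 1 C=O (running total 9).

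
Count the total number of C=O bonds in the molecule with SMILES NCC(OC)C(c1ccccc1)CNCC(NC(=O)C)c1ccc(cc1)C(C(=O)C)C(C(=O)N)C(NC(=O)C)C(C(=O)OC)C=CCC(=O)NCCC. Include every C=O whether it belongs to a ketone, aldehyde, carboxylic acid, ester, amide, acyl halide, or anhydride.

CH(NHCOCH3): amide, 1 C=O (running total 1).
CH(COCH3): ketone, 1 C=O (running total 2).
CH(CONH2): amide, 1 C=O (running total 3).
CH(NHCOCH3): amide, 1 C=O (running total 4).
CH(COOCH3): ester, 1 C=O (running total 5).
CH2CONHCH2: amide, 1 C=O (running total 6).

6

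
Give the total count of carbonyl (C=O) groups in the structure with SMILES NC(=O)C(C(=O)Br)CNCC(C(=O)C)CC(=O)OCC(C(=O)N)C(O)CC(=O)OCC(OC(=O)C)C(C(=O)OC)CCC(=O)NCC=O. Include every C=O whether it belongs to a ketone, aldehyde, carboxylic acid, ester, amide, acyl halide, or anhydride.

H2NCO: amide, 1 C=O (running total 1).
CH(COBr): acyl halide, 1 C=O (running total 2).
CH(COCH3): ketone, 1 C=O (running total 3).
CH2COOCH2: ester, 1 C=O (running total 4).
CH(CONH2): amide, 1 C=O (running total 5).
CH2COOCH2: ester, 1 C=O (running total 6).
CH(OCOCH3): ester, 1 C=O (running total 7).
CH(COOCH3): ester, 1 C=O (running total 8).
CH2CONHCH2: amide, 1 C=O (running total 9).
CHO: aldehyde, 1 C=O (running total 10).

10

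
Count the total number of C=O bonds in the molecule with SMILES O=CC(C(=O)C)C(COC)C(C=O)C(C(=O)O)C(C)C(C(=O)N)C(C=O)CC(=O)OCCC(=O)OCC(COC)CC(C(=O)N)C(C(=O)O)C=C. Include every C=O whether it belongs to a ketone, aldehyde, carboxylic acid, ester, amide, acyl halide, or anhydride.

10

OHC: aldehyde, 1 C=O (running total 1).
CH(COCH3): ketone, 1 C=O (running total 2).
CH(CHO): aldehyde, 1 C=O (running total 3).
CH(COOH): carboxylic acid, 1 C=O (running total 4).
CH(CONH2): amide, 1 C=O (running total 5).
CH(CHO): aldehyde, 1 C=O (running total 6).
CH2COOCH2: ester, 1 C=O (running total 7).
CH2COOCH2: ester, 1 C=O (running total 8).
CH(CONH2): amide, 1 C=O (running total 9).
CH(COOH): carboxylic acid, 1 C=O (running total 10).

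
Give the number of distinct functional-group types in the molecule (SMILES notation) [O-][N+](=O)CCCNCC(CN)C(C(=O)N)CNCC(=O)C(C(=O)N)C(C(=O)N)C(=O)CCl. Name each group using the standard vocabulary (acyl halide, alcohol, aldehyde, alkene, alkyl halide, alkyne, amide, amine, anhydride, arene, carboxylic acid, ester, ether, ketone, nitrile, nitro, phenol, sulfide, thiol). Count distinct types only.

5

Reading the structure from left to right:
  O2NCH2: –NO2 on carbon → nitro group.
  CH2NHCH2: C–N–C with sp³ carbons and no adjacent C=O → amine (secondary).
  CH(CH2NH2): pendant –CH2NH2: N on sp³ C, no adjacent C=O → amine.
  CH(CONH2): pendant –CONH2: carbonyl C bonded to C and N → amide.
  CH2NHCH2: C–N–C with sp³ carbons and no adjacent C=O → amine (secondary).
  CO: –C(=O)– with carbon on both sides → ketone.
  CH(CONH2): pendant –CONH2: carbonyl C bonded to C and N → amide.
  CH(CONH2): pendant –CONH2: carbonyl C bonded to C and N → amide.
  CO: –C(=O)– with carbon on both sides → ketone.
  CH2Cl: halogen on an sp³ carbon → alkyl halide.
Distinct types present: alkyl halide, amide, amine, ketone, nitro.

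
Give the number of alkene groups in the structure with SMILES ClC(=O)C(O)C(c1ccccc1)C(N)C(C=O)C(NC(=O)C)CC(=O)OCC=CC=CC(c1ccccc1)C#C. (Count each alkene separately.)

Working along the chain:
  ClCO: –C(=O)Cl: carbonyl C bonded to C and to a halogen → acyl halide (not alkyl halide).
  CH(OH): –OH on an sp³ carbon → alcohol (secondary).
  CH(C6H5): pendant –C6H5: benzene ring → arene.
  CH(NH2): –NH2 on an sp³ carbon with no adjacent C=O → amine.
  CH(CHO): pendant –CHO: carbonyl C bonded to C and H → aldehyde.
  CH(NHCOCH3): pendant –NHC(=O)CH3: N bonded to a carbonyl → amide (not amine).
  CH2COOCH2: –C(=O)–O–C with C on the carbonyl side → ester.
  CH=CH: C=C double bond → alkene.
  CH=CH: C=C double bond → alkene.
  CH(C6H5): pendant –C6H5: benzene ring → arene.
  C≡CH: C≡C triple bond → alkyne.
Alkene appears at: CH=CH, CH=CH → 2.

2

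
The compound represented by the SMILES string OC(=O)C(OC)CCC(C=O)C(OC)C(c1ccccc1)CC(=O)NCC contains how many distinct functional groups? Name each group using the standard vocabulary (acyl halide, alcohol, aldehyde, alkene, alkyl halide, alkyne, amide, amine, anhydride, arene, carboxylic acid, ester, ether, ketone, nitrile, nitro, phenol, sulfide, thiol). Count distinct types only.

5

Reading the structure from left to right:
  HOOC: –COOH: carbonyl C bonded to –OH and C → carboxylic acid (the –OH is not a separate alcohol).
  CH(OCH3): pendant –OCH3: C–O–C with sp³ C, no adjacent C=O → ether.
  CH(CHO): pendant –CHO: carbonyl C bonded to C and H → aldehyde.
  CH(OCH3): pendant –OCH3: C–O–C with sp³ C, no adjacent C=O → ether.
  CH(C6H5): pendant –C6H5: benzene ring → arene.
  CH2CONHCH2: –C(=O)–N– linkage → amide (the N is not an amine).
Distinct types present: aldehyde, amide, arene, carboxylic acid, ether.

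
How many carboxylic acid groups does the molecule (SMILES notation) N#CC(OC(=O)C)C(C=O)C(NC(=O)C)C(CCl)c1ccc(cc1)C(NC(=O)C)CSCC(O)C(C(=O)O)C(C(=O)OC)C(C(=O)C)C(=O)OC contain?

1

Working along the chain:
  N≡C: N≡C–: carbon triple-bonded to nitrogen → nitrile.
  CH(OCOCH3): pendant –OC(=O)CH3: an acyloxy group → ester.
  CH(CHO): pendant –CHO: carbonyl C bonded to C and H → aldehyde.
  CH(NHCOCH3): pendant –NHC(=O)CH3: N bonded to a carbonyl → amide (not amine).
  CH(CH2Cl): pendant –CH2X: halogen on sp³ carbon → alkyl halide.
  C6H4: para-disubstituted benzene ring → arene.
  CH(NHCOCH3): pendant –NHC(=O)CH3: N bonded to a carbonyl → amide (not amine).
  CH2SCH2: C–S–C linkage → sulfide (thioether).
  CH(OH): –OH on an sp³ carbon → alcohol (secondary).
  CH(COOH): pendant –COOH: carbonyl C bonded to C and –OH → carboxylic acid.
  CH(COOCH3): pendant –COOCH3: carbonyl C bonded to C and –OCH3 → ester.
  CH(COCH3): pendant –COCH3: carbonyl C bonded to two carbons → ketone.
  COOCH3: –C(=O)OCH3: carbonyl C bonded to C and to –OCH3 → ester (not ketone + ether).
Carboxylic acid appears at: CH(COOH) → 1.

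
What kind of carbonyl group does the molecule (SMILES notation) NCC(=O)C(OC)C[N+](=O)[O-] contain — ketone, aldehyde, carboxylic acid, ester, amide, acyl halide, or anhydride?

ketone

The carbonyl is in the CO segment: –C(=O)– with carbon on both sides → ketone.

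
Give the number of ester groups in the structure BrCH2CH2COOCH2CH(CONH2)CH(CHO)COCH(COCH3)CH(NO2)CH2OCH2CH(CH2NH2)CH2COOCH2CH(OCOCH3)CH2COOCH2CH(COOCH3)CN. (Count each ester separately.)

Working along the chain:
  BrCH2: halogen on an sp³ carbon → alkyl halide.
  CH2COOCH2: –C(=O)–O–C with C on the carbonyl side → ester.
  CH(CONH2): pendant –CONH2: carbonyl C bonded to C and N → amide.
  CH(CHO): pendant –CHO: carbonyl C bonded to C and H → aldehyde.
  CO: –C(=O)– with carbon on both sides → ketone.
  CH(COCH3): pendant –COCH3: carbonyl C bonded to two carbons → ketone.
  CH(NO2): –NO2 on an sp³ carbon → nitro (the N=O is not a carbonyl).
  CH2OCH2: C–O–C with sp³ carbons on both sides and no adjacent C=O → ether.
  CH(CH2NH2): pendant –CH2NH2: N on sp³ C, no adjacent C=O → amine.
  CH2COOCH2: –C(=O)–O–C with C on the carbonyl side → ester.
  CH(OCOCH3): pendant –OC(=O)CH3: an acyloxy group → ester.
  CH2COOCH2: –C(=O)–O–C with C on the carbonyl side → ester.
  CH(COOCH3): pendant –COOCH3: carbonyl C bonded to C and –OCH3 → ester.
  CN: –C≡N: carbon triple-bonded to nitrogen → nitrile.
Ester appears at: CH2COOCH2, CH2COOCH2, CH(OCOCH3), CH2COOCH2, CH(COOCH3) → 5.

5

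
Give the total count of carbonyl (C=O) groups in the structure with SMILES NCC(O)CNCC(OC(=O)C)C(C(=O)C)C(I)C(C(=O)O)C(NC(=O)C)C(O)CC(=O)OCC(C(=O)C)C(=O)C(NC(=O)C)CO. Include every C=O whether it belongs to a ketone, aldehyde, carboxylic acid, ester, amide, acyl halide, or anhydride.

CH(OCOCH3): ester, 1 C=O (running total 1).
CH(COCH3): ketone, 1 C=O (running total 2).
CH(COOH): carboxylic acid, 1 C=O (running total 3).
CH(NHCOCH3): amide, 1 C=O (running total 4).
CH2COOCH2: ester, 1 C=O (running total 5).
CH(COCH3): ketone, 1 C=O (running total 6).
CO: ketone, 1 C=O (running total 7).
CH(NHCOCH3): amide, 1 C=O (running total 8).

8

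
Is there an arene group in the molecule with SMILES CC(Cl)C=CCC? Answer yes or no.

Reading the structure from left to right:
  CH(Cl): halogen on an sp³ carbon → alkyl halide.
  CH=CH: C=C double bond → alkene.
The groups actually present are: alkene, alkyl halide.

no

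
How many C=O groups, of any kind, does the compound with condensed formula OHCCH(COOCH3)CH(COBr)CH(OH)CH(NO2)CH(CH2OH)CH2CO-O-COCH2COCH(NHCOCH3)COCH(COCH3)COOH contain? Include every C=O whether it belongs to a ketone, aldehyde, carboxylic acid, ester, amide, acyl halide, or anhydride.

OHC: aldehyde, 1 C=O (running total 1).
CH(COOCH3): ester, 1 C=O (running total 2).
CH(COBr): acyl halide, 1 C=O (running total 3).
CH2CO-O-COCH2: anhydride, 2 C=O (running total 5).
CO: ketone, 1 C=O (running total 6).
CH(NHCOCH3): amide, 1 C=O (running total 7).
CO: ketone, 1 C=O (running total 8).
CH(COCH3): ketone, 1 C=O (running total 9).
COOH: carboxylic acid, 1 C=O (running total 10).

10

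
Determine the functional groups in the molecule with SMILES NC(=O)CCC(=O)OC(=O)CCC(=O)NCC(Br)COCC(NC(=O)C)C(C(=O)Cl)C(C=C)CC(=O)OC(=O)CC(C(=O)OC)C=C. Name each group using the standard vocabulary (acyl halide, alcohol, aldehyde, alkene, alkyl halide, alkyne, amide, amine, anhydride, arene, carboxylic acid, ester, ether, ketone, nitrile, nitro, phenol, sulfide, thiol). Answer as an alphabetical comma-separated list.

acyl halide, alkene, alkyl halide, amide, anhydride, ester, ether

Reading the structure from left to right:
  H2NCO: –C(=O)NH2: carbonyl C bonded to C and to N → amide (the N is not a separate amine).
  CH2CO-O-COCH2: two acyl groups sharing one oxygen, –C(=O)–O–C(=O)– → anhydride.
  CH2CONHCH2: –C(=O)–N– linkage → amide (the N is not an amine).
  CH(Br): halogen on an sp³ carbon → alkyl halide.
  CH2OCH2: C–O–C with sp³ carbons on both sides and no adjacent C=O → ether.
  CH(NHCOCH3): pendant –NHC(=O)CH3: N bonded to a carbonyl → amide (not amine).
  CH(COCl): pendant –C(=O)X: carbonyl C bonded to C and halogen → acyl halide.
  CH(CH=CH2): pendant –CH=CH2: C=C double bond → alkene.
  CH2CO-O-COCH2: two acyl groups sharing one oxygen, –C(=O)–O–C(=O)– → anhydride.
  CH(COOCH3): pendant –COOCH3: carbonyl C bonded to C and –OCH3 → ester.
  CH=CH2: C=C double bond → alkene.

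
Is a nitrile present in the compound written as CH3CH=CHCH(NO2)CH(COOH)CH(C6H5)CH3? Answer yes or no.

C=C double bond → alkene.
–NO2 on an sp³ carbon → nitro (the N=O is not a carbonyl).
pendant –COOH: carbonyl C bonded to C and –OH → carboxylic acid.
pendant –C6H5: benzene ring → arene.
The groups actually present are: alkene, arene, carboxylic acid, nitro.

no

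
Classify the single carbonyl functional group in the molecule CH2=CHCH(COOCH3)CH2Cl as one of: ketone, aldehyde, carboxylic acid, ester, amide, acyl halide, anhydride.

The carbonyl is in the CH(COOCH3) segment: pendant –COOCH3: carbonyl C bonded to C and –OCH3 → ester.

ester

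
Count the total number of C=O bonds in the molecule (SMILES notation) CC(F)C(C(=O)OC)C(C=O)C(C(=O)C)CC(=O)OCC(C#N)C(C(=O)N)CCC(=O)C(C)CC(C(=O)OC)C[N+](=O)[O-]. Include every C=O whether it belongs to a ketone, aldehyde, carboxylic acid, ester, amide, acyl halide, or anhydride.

CH(COOCH3): ester, 1 C=O (running total 1).
CH(CHO): aldehyde, 1 C=O (running total 2).
CH(COCH3): ketone, 1 C=O (running total 3).
CH2COOCH2: ester, 1 C=O (running total 4).
CH(CONH2): amide, 1 C=O (running total 5).
CO: ketone, 1 C=O (running total 6).
CH(COOCH3): ester, 1 C=O (running total 7).

7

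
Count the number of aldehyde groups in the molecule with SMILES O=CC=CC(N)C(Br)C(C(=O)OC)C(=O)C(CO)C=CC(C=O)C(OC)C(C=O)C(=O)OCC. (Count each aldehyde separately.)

3

Taking each segment in turn:
  OHC: terminal –CHO: carbonyl C bonded to H and C → aldehyde.
  CH=CH: C=C double bond → alkene.
  CH(NH2): –NH2 on an sp³ carbon with no adjacent C=O → amine.
  CH(Br): halogen on an sp³ carbon → alkyl halide.
  CH(COOCH3): pendant –COOCH3: carbonyl C bonded to C and –OCH3 → ester.
  CO: –C(=O)– with carbon on both sides → ketone.
  CH(CH2OH): pendant –CH2OH on an sp³ backbone C → alcohol.
  CH=CH: C=C double bond → alkene.
  CH(CHO): pendant –CHO: carbonyl C bonded to C and H → aldehyde.
  CH(OCH3): pendant –OCH3: C–O–C with sp³ C, no adjacent C=O → ether.
  CH(CHO): pendant –CHO: carbonyl C bonded to C and H → aldehyde.
  COOCH2CH3: –C(=O)OCH2CH3: carbonyl C bonded to C and to –OEt → ester.
Aldehyde appears at: OHC, CH(CHO), CH(CHO) → 3.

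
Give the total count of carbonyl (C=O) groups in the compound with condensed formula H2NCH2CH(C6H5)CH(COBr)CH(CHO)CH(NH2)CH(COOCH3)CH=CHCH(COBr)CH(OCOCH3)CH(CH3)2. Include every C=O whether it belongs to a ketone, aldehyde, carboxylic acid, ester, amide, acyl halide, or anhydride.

CH(COBr): acyl halide, 1 C=O (running total 1).
CH(CHO): aldehyde, 1 C=O (running total 2).
CH(COOCH3): ester, 1 C=O (running total 3).
CH(COBr): acyl halide, 1 C=O (running total 4).
CH(OCOCH3): ester, 1 C=O (running total 5).

5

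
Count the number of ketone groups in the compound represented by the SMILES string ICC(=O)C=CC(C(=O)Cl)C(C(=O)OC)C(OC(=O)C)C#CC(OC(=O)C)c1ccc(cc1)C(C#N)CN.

halogen on an sp³ carbon → alkyl halide.
–C(=O)– with carbon on both sides → ketone.
C=C double bond → alkene.
pendant –C(=O)X: carbonyl C bonded to C and halogen → acyl halide.
pendant –COOCH3: carbonyl C bonded to C and –OCH3 → ester.
pendant –OC(=O)CH3: an acyloxy group → ester.
C≡C triple bond → alkyne.
pendant –OC(=O)CH3: an acyloxy group → ester.
para-disubstituted benzene ring → arene.
pendant –C≡N: nitrile.
–NH2 on an sp³ carbon with no adjacent C=O → amine.
Ketone appears at: CO → 1.

1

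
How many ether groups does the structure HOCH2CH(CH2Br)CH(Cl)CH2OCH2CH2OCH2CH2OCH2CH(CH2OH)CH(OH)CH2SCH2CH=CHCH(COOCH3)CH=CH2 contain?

Reading the structure from left to right:
  HOCH2: HO– on an sp³ carbon → alcohol.
  CH(CH2Br): pendant –CH2X: halogen on sp³ carbon → alkyl halide.
  CH(Cl): halogen on an sp³ carbon → alkyl halide.
  CH2OCH2: C–O–C with sp³ carbons on both sides and no adjacent C=O → ether.
  CH2OCH2: C–O–C with sp³ carbons on both sides and no adjacent C=O → ether.
  CH2OCH2: C–O–C with sp³ carbons on both sides and no adjacent C=O → ether.
  CH(CH2OH): pendant –CH2OH on an sp³ backbone C → alcohol.
  CH(OH): –OH on an sp³ carbon → alcohol (secondary).
  CH2SCH2: C–S–C linkage → sulfide (thioether).
  CH=CH: C=C double bond → alkene.
  CH(COOCH3): pendant –COOCH3: carbonyl C bonded to C and –OCH3 → ester.
  CH=CH2: C=C double bond → alkene.
Ether appears at: CH2OCH2, CH2OCH2, CH2OCH2 → 3.

3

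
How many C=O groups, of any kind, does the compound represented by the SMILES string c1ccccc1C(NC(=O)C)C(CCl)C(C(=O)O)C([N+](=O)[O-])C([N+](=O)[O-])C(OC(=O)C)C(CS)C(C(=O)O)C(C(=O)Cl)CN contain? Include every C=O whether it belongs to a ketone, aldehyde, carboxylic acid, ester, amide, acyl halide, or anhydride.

5

CH(NHCOCH3): amide, 1 C=O (running total 1).
CH(COOH): carboxylic acid, 1 C=O (running total 2).
CH(OCOCH3): ester, 1 C=O (running total 3).
CH(COOH): carboxylic acid, 1 C=O (running total 4).
CH(COCl): acyl halide, 1 C=O (running total 5).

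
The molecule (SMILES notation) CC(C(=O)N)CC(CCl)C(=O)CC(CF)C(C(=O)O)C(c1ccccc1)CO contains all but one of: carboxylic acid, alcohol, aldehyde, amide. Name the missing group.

alcohol: present (CH2OH — –OH on an sp³ carbon → alcohol).
amide: present (CH(CONH2) — pendant –CONH2: carbonyl C bonded to C and N → amide).
carboxylic acid: present (CH(COOH) — pendant –COOH: carbonyl C bonded to C and –OH → carboxylic acid).
aldehyde: absent. In CO, the carbonyl carbon is bonded to two carbons, so it is a ketone, not an aldehyde. In CH(COOH), the carbonyl carbon bears –OH, not –H, so it is a carboxylic acid.

aldehyde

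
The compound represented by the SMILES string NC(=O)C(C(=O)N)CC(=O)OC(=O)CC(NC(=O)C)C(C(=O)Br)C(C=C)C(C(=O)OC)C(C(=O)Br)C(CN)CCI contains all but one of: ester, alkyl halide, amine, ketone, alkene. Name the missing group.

ketone

alkene: present (CH(CH=CH2) — pendant –CH=CH2: C=C double bond → alkene).
ester: present (CH(COOCH3) — pendant –COOCH3: carbonyl C bonded to C and –OCH3 → ester).
amine: present (CH(CH2NH2) — pendant –CH2NH2: N on sp³ C, no adjacent C=O → amine).
alkyl halide: present (CH2I — halogen on an sp³ carbon → alkyl halide).
ketone: absent. In CH(COOCH3), the C=O is bonded to an –O–C group, which defines an ester, not a ketone. In each of H2NCO, CH(CONH2) and CH(NHCOCH3), the C=O is bonded to nitrogen, which defines an amide, not a ketone. In CH(COBr), the C=O is bonded to a halogen, which defines an acyl halide, not a ketone. In CH2CO-O-COCH2, the two C=O groups share a bridging oxygen, which is an anhydride linkage, not a ketone.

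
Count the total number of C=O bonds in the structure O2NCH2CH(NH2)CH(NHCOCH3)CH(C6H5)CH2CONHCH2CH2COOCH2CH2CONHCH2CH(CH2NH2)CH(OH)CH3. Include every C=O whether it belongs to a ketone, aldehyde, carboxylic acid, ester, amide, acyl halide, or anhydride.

CH(NHCOCH3): amide, 1 C=O (running total 1).
CH2CONHCH2: amide, 1 C=O (running total 2).
CH2COOCH2: ester, 1 C=O (running total 3).
CH2CONHCH2: amide, 1 C=O (running total 4).

4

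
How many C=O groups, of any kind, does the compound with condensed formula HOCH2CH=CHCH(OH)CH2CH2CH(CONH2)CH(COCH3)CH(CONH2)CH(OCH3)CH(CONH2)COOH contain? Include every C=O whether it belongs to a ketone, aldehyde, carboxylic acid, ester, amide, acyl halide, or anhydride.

5

CH(CONH2): amide, 1 C=O (running total 1).
CH(COCH3): ketone, 1 C=O (running total 2).
CH(CONH2): amide, 1 C=O (running total 3).
CH(CONH2): amide, 1 C=O (running total 4).
COOH: carboxylic acid, 1 C=O (running total 5).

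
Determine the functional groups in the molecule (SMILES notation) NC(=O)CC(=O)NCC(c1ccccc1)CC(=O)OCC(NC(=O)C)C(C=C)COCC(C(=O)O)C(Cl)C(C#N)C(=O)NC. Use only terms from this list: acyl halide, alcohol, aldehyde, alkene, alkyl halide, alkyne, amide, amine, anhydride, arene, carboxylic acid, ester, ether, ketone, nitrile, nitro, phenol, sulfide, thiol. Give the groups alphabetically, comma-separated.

–C(=O)NH2: carbonyl C bonded to C and to N → amide (the N is not a separate amine).
–C(=O)–N– linkage → amide (the N is not an amine).
pendant –C6H5: benzene ring → arene.
–C(=O)–O–C with C on the carbonyl side → ester.
pendant –NHC(=O)CH3: N bonded to a carbonyl → amide (not amine).
pendant –CH=CH2: C=C double bond → alkene.
C–O–C with sp³ carbons on both sides and no adjacent C=O → ether.
pendant –COOH: carbonyl C bonded to C and –OH → carboxylic acid.
halogen on an sp³ carbon → alkyl halide.
pendant –C≡N: nitrile.
–C(=O)NHCH3: carbonyl C bonded to C and to N → amide (the N is not an amine).

alkene, alkyl halide, amide, arene, carboxylic acid, ester, ether, nitrile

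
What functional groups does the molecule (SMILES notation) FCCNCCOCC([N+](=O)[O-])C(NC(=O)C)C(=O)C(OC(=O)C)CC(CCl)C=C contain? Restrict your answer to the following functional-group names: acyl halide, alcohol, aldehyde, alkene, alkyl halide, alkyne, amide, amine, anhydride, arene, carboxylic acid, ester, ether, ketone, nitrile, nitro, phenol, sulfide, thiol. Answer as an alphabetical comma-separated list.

Taking each segment in turn:
  FCH2: halogen on an sp³ carbon → alkyl halide.
  CH2NHCH2: C–N–C with sp³ carbons and no adjacent C=O → amine (secondary).
  CH2OCH2: C–O–C with sp³ carbons on both sides and no adjacent C=O → ether.
  CH(NO2): –NO2 on an sp³ carbon → nitro (the N=O is not a carbonyl).
  CH(NHCOCH3): pendant –NHC(=O)CH3: N bonded to a carbonyl → amide (not amine).
  CO: –C(=O)– with carbon on both sides → ketone.
  CH(OCOCH3): pendant –OC(=O)CH3: an acyloxy group → ester.
  CH(CH2Cl): pendant –CH2X: halogen on sp³ carbon → alkyl halide.
  CH=CH2: C=C double bond → alkene.

alkene, alkyl halide, amide, amine, ester, ether, ketone, nitro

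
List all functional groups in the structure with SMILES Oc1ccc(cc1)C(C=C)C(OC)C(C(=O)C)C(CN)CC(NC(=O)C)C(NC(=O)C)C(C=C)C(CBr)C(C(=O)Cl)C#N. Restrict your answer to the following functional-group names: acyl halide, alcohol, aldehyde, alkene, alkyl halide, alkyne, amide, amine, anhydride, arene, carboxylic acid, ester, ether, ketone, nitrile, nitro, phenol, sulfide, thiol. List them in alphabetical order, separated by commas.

acyl halide, alkene, alkyl halide, amide, amine, arene, ether, ketone, nitrile, phenol

Reading the structure from left to right:
  HOC6H4: –OH attached directly to an aromatic ring → phenol (not alcohol); the ring itself is an arene.
  CH(CH=CH2): pendant –CH=CH2: C=C double bond → alkene.
  CH(OCH3): pendant –OCH3: C–O–C with sp³ C, no adjacent C=O → ether.
  CH(COCH3): pendant –COCH3: carbonyl C bonded to two carbons → ketone.
  CH(CH2NH2): pendant –CH2NH2: N on sp³ C, no adjacent C=O → amine.
  CH(NHCOCH3): pendant –NHC(=O)CH3: N bonded to a carbonyl → amide (not amine).
  CH(NHCOCH3): pendant –NHC(=O)CH3: N bonded to a carbonyl → amide (not amine).
  CH(CH=CH2): pendant –CH=CH2: C=C double bond → alkene.
  CH(CH2Br): pendant –CH2X: halogen on sp³ carbon → alkyl halide.
  CH(COCl): pendant –C(=O)X: carbonyl C bonded to C and halogen → acyl halide.
  CN: –C≡N: carbon triple-bonded to nitrogen → nitrile.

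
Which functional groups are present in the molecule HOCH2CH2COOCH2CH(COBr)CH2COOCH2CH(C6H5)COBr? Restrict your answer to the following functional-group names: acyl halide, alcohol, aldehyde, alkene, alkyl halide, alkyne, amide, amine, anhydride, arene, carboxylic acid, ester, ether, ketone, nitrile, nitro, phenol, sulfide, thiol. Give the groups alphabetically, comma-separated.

Reading the structure from left to right:
  HOCH2: HO– on an sp³ carbon → alcohol.
  CH2COOCH2: –C(=O)–O–C with C on the carbonyl side → ester.
  CH(COBr): pendant –C(=O)X: carbonyl C bonded to C and halogen → acyl halide.
  CH2COOCH2: –C(=O)–O–C with C on the carbonyl side → ester.
  CH(C6H5): pendant –C6H5: benzene ring → arene.
  COBr: –C(=O)Br: carbonyl C bonded to C and to a halogen → acyl halide (not alkyl halide).

acyl halide, alcohol, arene, ester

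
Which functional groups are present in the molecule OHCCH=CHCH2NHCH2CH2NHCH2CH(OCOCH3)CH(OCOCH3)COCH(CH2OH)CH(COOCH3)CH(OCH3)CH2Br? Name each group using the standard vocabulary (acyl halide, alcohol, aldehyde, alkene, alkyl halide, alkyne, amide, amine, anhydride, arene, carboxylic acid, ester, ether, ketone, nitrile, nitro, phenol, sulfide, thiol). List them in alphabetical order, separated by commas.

Reading the structure from left to right:
  OHC: terminal –CHO: carbonyl C bonded to H and C → aldehyde.
  CH=CH: C=C double bond → alkene.
  CH2NHCH2: C–N–C with sp³ carbons and no adjacent C=O → amine (secondary).
  CH2NHCH2: C–N–C with sp³ carbons and no adjacent C=O → amine (secondary).
  CH(OCOCH3): pendant –OC(=O)CH3: an acyloxy group → ester.
  CH(OCOCH3): pendant –OC(=O)CH3: an acyloxy group → ester.
  CO: –C(=O)– with carbon on both sides → ketone.
  CH(CH2OH): pendant –CH2OH on an sp³ backbone C → alcohol.
  CH(COOCH3): pendant –COOCH3: carbonyl C bonded to C and –OCH3 → ester.
  CH(OCH3): pendant –OCH3: C–O–C with sp³ C, no adjacent C=O → ether.
  CH2Br: halogen on an sp³ carbon → alkyl halide.

alcohol, aldehyde, alkene, alkyl halide, amine, ester, ether, ketone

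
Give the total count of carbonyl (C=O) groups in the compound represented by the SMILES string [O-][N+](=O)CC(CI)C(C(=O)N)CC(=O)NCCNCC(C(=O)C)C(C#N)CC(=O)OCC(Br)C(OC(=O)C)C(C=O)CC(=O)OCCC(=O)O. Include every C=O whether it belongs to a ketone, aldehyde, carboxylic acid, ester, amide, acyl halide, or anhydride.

8

CH(CONH2): amide, 1 C=O (running total 1).
CH2CONHCH2: amide, 1 C=O (running total 2).
CH(COCH3): ketone, 1 C=O (running total 3).
CH2COOCH2: ester, 1 C=O (running total 4).
CH(OCOCH3): ester, 1 C=O (running total 5).
CH(CHO): aldehyde, 1 C=O (running total 6).
CH2COOCH2: ester, 1 C=O (running total 7).
COOH: carboxylic acid, 1 C=O (running total 8).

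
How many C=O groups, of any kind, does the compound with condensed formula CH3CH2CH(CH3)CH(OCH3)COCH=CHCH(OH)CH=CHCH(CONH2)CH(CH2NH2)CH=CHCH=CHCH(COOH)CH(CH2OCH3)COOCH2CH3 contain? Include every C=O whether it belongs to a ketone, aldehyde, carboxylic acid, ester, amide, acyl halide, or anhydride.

CO: ketone, 1 C=O (running total 1).
CH(CONH2): amide, 1 C=O (running total 2).
CH(COOH): carboxylic acid, 1 C=O (running total 3).
COOCH2CH3: ester, 1 C=O (running total 4).

4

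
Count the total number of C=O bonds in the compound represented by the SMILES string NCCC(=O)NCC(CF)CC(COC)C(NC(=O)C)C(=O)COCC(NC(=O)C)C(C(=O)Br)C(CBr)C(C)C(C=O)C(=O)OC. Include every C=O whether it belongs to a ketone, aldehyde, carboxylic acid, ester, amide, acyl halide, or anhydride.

CH2CONHCH2: amide, 1 C=O (running total 1).
CH(NHCOCH3): amide, 1 C=O (running total 2).
CO: ketone, 1 C=O (running total 3).
CH(NHCOCH3): amide, 1 C=O (running total 4).
CH(COBr): acyl halide, 1 C=O (running total 5).
CH(CHO): aldehyde, 1 C=O (running total 6).
COOCH3: ester, 1 C=O (running total 7).

7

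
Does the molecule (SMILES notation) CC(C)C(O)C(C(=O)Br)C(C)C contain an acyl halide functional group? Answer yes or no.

yes

Reading the structure from left to right:
  CH(OH): –OH on an sp³ carbon → alcohol (secondary).
  CH(COBr): pendant –C(=O)X: carbonyl C bonded to C and halogen → acyl halide.
The CH(COBr) segment supplies the acyl halide: pendant –C(=O)X: carbonyl C bonded to C and halogen → acyl halide.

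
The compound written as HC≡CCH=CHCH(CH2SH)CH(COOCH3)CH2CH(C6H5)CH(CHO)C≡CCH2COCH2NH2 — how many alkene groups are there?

C≡C triple bond → alkyne.
C=C double bond → alkene.
pendant –CH2SH → thiol.
pendant –COOCH3: carbonyl C bonded to C and –OCH3 → ester.
pendant –C6H5: benzene ring → arene.
pendant –CHO: carbonyl C bonded to C and H → aldehyde.
C≡C triple bond → alkyne.
–C(=O)– with carbon on both sides → ketone.
–NH2 on an sp³ carbon with no adjacent C=O → amine.
Alkene appears at: CH=CH → 1.

1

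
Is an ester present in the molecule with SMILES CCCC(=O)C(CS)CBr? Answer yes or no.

–C(=O)– with carbon on both sides → ketone.
pendant –CH2SH → thiol.
halogen on an sp³ carbon → alkyl halide.
The groups actually present are: alkyl halide, ketone, thiol.

no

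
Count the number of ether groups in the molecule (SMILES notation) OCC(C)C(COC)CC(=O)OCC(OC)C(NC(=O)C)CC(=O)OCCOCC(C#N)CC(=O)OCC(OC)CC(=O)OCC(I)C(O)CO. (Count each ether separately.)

Reading the structure from left to right:
  HOCH2: HO– on an sp³ carbon → alcohol.
  CH(CH2OCH3): pendant –CH2OCH3: C–O–C linkage → ether.
  CH2COOCH2: –C(=O)–O–C with C on the carbonyl side → ester.
  CH(OCH3): pendant –OCH3: C–O–C with sp³ C, no adjacent C=O → ether.
  CH(NHCOCH3): pendant –NHC(=O)CH3: N bonded to a carbonyl → amide (not amine).
  CH2COOCH2: –C(=O)–O–C with C on the carbonyl side → ester.
  CH2OCH2: C–O–C with sp³ carbons on both sides and no adjacent C=O → ether.
  CH(CN): pendant –C≡N: nitrile.
  CH2COOCH2: –C(=O)–O–C with C on the carbonyl side → ester.
  CH(OCH3): pendant –OCH3: C–O–C with sp³ C, no adjacent C=O → ether.
  CH2COOCH2: –C(=O)–O–C with C on the carbonyl side → ester.
  CH(I): halogen on an sp³ carbon → alkyl halide.
  CH(OH): –OH on an sp³ carbon → alcohol (secondary).
  CH2OH: –OH on an sp³ carbon → alcohol.
Ether appears at: CH(CH2OCH3), CH(OCH3), CH2OCH2, CH(OCH3) → 4.

4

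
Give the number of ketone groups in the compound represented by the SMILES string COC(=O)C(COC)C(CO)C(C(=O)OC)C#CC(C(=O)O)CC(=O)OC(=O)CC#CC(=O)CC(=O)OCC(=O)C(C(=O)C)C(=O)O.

CH3O–C(=O)–: carbonyl C bonded to C and to –OCH3 → ester (not ketone + ether).
pendant –CH2OCH3: C–O–C linkage → ether.
pendant –CH2OH on an sp³ backbone C → alcohol.
pendant –COOCH3: carbonyl C bonded to C and –OCH3 → ester.
C≡C triple bond → alkyne.
pendant –COOH: carbonyl C bonded to C and –OH → carboxylic acid.
two acyl groups sharing one oxygen, –C(=O)–O–C(=O)– → anhydride.
C≡C triple bond → alkyne.
–C(=O)– with carbon on both sides → ketone.
–C(=O)–O–C with C on the carbonyl side → ester.
–C(=O)– with carbon on both sides → ketone.
pendant –COCH3: carbonyl C bonded to two carbons → ketone.
–COOH: carbonyl C bonded to –OH and C → carboxylic acid (the –OH is not a separate alcohol).
Ketone appears at: CO, CO, CH(COCH3) → 3.

3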